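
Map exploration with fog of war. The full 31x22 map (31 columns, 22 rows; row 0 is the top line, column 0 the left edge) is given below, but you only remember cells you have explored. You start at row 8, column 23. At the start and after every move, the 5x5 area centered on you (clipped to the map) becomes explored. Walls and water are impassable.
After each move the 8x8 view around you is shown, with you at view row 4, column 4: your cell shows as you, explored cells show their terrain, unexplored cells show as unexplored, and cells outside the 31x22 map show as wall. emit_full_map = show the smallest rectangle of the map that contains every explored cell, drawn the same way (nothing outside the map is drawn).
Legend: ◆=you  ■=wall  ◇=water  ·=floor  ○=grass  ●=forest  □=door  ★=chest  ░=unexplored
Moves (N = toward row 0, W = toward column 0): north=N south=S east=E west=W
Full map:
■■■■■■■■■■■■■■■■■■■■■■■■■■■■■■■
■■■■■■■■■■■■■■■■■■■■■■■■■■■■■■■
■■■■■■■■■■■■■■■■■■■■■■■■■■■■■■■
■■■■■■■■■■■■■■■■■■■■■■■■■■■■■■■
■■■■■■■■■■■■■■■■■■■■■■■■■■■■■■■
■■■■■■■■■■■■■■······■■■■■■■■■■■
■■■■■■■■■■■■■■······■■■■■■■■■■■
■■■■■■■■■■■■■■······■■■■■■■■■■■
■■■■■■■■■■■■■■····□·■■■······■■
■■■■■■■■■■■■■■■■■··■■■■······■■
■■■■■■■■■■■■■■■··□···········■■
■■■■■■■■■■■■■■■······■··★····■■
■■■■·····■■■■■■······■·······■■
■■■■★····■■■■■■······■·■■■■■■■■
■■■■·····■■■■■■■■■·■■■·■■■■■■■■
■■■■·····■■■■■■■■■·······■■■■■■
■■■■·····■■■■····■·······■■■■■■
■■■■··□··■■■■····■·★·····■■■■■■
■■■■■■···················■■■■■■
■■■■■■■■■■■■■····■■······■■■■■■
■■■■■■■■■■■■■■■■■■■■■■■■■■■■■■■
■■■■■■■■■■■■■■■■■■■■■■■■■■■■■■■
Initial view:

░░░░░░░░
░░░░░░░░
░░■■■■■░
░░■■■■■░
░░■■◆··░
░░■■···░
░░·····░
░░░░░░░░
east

░░░░░░░░
░░░░░░░░
░■■■■■■░
░■■■■■■░
░■■·◆··░
░■■····░
░······░
░░░░░░░░

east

░░░░░░░░
░░░░░░░░
■■■■■■■░
■■■■■■■░
■■··◆··░
■■·····░
·······░
░░░░░░░░

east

░░░░░░░░
░░░░░░░░
■■■■■■■░
■■■■■■■░
■···◆··░
■······░
·······░
░░░░░░░░

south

░░░░░░░░
■■■■■■■░
■■■■■■■░
■······░
■···◆··░
·······░
░░★····░
░░░░░░░░

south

■■■■■■■░
■■■■■■■░
■······░
■······░
····◆··░
░░★····░
░░·····░
░░░░░░░░

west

■■■■■■■■
■■■■■■■■
■■······
■■······
····◆···
░░·★····
░░······
░░░░░░░░

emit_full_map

■■■■■■■■
■■■■■■■■
■■······
■■······
····◆···
░░·★····
░░······

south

■■■■■■■■
■■······
■■······
········
░░·★◆···
░░······
░░■■■■■░
░░░░░░░░

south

■■······
■■······
········
░░·★····
░░··◆···
░░■■■■■░
░░■■■■■░
░░░░░░░░

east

■······░
■······░
·······░
░·★····░
░···◆··░
░■■■■■■░
░■■■■■■░
░░░░░░░░

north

■■■■■■■░
■······░
■······░
·······░
░·★·◆··░
░······░
░■■■■■■░
░■■■■■■░

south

■······░
■······░
·······░
░·★····░
░···◆··░
░■■■■■■░
░■■■■■■░
░░░░░░░░

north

■■■■■■■░
■······░
■······░
·······░
░·★·◆··░
░······░
░■■■■■■░
░■■■■■■░


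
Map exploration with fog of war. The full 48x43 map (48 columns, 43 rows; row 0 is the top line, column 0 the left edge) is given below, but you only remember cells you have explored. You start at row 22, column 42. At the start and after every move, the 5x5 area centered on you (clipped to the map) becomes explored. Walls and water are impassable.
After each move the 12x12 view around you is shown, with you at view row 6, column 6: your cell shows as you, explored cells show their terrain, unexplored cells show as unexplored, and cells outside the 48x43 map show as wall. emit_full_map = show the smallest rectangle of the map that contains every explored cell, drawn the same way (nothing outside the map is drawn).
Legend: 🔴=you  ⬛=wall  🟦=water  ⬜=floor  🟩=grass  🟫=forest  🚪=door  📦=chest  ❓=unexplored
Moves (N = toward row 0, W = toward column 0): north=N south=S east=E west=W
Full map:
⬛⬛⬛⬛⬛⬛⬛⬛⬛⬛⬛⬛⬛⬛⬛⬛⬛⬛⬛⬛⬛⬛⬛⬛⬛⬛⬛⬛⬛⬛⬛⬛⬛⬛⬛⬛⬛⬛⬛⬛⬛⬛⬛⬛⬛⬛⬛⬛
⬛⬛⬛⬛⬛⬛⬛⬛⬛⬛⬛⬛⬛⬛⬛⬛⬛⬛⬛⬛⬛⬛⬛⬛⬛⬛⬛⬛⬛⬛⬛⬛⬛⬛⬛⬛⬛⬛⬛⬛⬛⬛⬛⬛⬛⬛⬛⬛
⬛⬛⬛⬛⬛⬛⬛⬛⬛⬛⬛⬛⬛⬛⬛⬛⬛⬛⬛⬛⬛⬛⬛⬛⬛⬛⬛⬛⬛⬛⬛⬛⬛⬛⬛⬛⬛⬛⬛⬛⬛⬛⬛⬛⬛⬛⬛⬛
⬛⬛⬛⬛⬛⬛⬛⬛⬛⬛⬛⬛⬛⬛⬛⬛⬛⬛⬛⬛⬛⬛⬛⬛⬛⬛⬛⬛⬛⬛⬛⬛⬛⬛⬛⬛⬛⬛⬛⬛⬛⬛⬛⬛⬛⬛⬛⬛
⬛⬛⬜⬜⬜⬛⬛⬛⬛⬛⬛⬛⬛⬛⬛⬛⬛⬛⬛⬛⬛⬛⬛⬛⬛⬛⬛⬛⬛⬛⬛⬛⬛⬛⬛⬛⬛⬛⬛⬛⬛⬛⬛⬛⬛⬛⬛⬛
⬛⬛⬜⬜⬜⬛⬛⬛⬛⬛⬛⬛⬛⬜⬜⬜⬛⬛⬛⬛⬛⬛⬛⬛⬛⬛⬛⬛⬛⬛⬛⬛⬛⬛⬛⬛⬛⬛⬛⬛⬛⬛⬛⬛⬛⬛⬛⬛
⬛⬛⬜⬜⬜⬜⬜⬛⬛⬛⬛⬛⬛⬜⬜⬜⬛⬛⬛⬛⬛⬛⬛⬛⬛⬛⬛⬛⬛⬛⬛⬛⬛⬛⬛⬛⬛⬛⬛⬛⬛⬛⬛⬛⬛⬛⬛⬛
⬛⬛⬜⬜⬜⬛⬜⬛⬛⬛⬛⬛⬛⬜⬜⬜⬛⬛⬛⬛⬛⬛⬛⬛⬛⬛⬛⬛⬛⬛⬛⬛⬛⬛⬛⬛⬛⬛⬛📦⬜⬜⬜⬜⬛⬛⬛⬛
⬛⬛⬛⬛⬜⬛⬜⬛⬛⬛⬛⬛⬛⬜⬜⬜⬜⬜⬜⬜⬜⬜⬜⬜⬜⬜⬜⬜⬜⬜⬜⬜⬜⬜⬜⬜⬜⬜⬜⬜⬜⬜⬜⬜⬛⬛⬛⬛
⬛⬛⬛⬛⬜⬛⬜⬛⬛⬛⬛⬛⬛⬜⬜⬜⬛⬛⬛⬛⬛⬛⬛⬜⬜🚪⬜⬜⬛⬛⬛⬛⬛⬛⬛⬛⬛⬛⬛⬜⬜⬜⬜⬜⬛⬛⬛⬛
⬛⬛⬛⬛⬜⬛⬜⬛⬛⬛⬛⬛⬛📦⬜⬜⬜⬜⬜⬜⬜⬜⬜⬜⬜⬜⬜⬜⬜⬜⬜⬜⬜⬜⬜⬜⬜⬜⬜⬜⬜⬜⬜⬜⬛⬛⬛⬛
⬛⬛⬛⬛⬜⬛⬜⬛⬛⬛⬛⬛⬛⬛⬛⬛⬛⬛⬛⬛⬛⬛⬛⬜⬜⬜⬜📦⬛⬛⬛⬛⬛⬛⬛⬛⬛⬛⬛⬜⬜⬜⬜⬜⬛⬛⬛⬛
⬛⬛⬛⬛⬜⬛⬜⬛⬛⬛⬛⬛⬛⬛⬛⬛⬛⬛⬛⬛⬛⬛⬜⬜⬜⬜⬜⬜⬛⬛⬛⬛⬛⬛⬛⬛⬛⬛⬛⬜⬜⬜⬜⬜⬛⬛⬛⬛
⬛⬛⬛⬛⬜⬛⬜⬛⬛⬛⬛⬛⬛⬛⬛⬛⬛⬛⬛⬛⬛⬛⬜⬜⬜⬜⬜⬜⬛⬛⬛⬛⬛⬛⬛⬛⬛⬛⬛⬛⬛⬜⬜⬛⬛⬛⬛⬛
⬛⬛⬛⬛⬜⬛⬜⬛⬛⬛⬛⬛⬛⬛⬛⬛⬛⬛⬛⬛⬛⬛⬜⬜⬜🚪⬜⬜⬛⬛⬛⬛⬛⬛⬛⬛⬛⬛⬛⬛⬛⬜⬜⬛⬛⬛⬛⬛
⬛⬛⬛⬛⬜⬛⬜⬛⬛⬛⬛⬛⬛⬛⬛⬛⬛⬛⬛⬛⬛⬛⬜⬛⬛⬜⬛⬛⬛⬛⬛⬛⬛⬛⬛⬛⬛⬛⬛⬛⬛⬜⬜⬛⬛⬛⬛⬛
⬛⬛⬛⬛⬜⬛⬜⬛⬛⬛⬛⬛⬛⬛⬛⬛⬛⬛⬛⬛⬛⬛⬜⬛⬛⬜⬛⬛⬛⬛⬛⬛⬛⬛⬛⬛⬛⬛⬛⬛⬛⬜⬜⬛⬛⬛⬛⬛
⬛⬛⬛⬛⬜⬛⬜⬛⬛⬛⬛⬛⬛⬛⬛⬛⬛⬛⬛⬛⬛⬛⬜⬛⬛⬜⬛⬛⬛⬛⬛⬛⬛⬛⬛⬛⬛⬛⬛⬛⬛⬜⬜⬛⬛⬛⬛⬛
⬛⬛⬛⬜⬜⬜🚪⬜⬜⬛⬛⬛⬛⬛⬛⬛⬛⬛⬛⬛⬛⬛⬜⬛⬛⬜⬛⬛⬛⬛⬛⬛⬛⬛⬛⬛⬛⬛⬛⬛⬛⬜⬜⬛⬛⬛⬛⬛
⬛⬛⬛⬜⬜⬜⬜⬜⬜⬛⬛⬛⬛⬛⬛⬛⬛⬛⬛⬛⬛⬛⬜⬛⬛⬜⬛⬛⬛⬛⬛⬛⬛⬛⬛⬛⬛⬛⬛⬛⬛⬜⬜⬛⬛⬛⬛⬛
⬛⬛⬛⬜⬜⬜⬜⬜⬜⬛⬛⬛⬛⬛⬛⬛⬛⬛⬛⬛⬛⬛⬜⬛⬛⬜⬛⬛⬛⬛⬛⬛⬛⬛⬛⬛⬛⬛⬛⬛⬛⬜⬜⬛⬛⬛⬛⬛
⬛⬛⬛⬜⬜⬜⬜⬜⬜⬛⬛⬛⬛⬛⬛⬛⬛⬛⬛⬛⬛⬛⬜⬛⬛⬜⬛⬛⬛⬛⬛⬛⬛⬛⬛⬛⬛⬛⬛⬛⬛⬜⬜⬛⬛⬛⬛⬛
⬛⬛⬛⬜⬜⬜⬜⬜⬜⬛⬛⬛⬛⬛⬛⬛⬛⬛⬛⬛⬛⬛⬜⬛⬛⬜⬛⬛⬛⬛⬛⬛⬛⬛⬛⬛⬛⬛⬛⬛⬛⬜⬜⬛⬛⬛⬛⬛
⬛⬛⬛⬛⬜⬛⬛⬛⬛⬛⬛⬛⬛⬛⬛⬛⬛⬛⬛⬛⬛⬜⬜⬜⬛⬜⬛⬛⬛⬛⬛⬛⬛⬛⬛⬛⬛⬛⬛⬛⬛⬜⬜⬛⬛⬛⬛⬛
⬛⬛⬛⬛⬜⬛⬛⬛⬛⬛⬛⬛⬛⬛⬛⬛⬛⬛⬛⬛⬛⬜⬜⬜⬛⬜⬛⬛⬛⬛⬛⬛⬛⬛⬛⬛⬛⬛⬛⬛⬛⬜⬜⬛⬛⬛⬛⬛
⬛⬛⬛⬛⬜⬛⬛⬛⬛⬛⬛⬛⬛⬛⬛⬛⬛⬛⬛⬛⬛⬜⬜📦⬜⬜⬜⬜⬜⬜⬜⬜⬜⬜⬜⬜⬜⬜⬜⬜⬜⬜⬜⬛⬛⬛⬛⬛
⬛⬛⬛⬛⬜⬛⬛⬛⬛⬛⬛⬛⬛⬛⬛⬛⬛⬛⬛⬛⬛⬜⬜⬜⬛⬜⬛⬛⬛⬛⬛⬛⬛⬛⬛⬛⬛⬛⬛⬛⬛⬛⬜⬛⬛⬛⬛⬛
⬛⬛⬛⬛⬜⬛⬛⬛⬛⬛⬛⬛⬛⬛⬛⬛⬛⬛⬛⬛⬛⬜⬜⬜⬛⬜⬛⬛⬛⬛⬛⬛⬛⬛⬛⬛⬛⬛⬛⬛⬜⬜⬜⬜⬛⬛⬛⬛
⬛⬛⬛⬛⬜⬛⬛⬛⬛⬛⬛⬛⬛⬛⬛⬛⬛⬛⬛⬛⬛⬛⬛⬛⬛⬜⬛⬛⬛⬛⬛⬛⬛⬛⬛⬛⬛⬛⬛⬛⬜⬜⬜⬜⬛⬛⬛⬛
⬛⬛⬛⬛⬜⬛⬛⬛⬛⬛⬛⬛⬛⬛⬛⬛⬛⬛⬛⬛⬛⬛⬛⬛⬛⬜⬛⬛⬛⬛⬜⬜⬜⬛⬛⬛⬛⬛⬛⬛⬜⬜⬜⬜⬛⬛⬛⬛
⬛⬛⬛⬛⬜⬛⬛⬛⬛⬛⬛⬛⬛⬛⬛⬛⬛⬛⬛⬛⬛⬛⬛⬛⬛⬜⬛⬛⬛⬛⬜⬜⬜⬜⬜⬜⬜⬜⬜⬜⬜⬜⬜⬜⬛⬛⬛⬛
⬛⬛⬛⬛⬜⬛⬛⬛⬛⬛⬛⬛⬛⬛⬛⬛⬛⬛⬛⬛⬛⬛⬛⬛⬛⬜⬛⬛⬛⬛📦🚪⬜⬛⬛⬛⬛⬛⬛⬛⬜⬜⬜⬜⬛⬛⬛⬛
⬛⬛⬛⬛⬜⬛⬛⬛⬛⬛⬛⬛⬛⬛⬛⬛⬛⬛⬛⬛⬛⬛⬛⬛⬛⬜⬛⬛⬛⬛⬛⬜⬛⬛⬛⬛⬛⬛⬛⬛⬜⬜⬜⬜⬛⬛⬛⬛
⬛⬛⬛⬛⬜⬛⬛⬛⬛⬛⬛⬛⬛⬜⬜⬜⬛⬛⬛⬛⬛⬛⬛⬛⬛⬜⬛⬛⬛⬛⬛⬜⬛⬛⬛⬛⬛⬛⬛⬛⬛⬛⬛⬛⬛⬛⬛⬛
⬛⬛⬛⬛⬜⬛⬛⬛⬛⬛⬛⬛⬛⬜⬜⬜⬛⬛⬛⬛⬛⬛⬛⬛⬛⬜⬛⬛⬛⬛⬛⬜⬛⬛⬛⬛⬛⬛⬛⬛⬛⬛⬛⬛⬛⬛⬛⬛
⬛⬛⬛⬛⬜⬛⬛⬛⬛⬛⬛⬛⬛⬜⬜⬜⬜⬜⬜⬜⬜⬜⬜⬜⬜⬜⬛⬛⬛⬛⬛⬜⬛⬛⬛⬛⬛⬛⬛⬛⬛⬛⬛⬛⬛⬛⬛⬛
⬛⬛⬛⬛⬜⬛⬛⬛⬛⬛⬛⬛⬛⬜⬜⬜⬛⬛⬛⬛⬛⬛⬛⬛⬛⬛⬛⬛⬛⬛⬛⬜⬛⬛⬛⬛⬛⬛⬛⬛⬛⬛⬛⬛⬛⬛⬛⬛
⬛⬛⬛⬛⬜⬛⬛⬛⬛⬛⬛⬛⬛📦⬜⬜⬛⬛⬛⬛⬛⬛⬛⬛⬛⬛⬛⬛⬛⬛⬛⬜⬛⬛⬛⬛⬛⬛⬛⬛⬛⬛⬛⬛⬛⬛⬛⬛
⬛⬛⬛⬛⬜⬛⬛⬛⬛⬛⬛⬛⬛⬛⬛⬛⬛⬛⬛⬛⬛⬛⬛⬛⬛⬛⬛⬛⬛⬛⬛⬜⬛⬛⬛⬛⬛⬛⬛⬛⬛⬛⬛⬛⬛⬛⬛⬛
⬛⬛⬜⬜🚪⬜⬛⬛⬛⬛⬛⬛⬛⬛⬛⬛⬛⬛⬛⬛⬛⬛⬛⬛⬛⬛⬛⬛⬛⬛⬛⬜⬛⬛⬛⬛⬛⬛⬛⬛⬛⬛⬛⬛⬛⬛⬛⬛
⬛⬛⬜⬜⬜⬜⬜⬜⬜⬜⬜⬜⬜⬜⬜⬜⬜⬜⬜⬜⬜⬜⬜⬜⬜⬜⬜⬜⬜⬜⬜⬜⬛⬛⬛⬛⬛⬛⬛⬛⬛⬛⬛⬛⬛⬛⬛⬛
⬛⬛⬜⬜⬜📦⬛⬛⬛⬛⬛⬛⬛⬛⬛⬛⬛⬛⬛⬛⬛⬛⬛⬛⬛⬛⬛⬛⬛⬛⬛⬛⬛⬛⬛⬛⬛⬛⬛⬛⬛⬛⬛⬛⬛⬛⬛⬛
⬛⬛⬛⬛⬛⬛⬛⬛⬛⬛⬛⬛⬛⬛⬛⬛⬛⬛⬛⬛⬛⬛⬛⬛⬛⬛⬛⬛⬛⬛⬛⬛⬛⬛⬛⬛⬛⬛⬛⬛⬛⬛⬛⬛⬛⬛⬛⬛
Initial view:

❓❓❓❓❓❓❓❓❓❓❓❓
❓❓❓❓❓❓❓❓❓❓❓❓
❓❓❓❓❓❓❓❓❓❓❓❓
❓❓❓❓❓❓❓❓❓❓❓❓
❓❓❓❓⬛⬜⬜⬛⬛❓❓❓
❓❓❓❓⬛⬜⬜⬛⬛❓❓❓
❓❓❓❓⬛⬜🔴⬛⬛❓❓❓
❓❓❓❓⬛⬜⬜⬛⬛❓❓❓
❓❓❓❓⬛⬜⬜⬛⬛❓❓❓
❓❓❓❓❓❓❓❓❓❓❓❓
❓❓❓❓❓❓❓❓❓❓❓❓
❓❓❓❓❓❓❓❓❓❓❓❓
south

❓❓❓❓❓❓❓❓❓❓❓❓
❓❓❓❓❓❓❓❓❓❓❓❓
❓❓❓❓❓❓❓❓❓❓❓❓
❓❓❓❓⬛⬜⬜⬛⬛❓❓❓
❓❓❓❓⬛⬜⬜⬛⬛❓❓❓
❓❓❓❓⬛⬜⬜⬛⬛❓❓❓
❓❓❓❓⬛⬜🔴⬛⬛❓❓❓
❓❓❓❓⬛⬜⬜⬛⬛❓❓❓
❓❓❓❓⬜⬜⬜⬛⬛❓❓❓
❓❓❓❓❓❓❓❓❓❓❓❓
❓❓❓❓❓❓❓❓❓❓❓❓
❓❓❓❓❓❓❓❓❓❓❓❓

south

❓❓❓❓❓❓❓❓❓❓❓❓
❓❓❓❓❓❓❓❓❓❓❓❓
❓❓❓❓⬛⬜⬜⬛⬛❓❓❓
❓❓❓❓⬛⬜⬜⬛⬛❓❓❓
❓❓❓❓⬛⬜⬜⬛⬛❓❓❓
❓❓❓❓⬛⬜⬜⬛⬛❓❓❓
❓❓❓❓⬛⬜🔴⬛⬛❓❓❓
❓❓❓❓⬜⬜⬜⬛⬛❓❓❓
❓❓❓❓⬛⬛⬜⬛⬛❓❓❓
❓❓❓❓❓❓❓❓❓❓❓❓
❓❓❓❓❓❓❓❓❓❓❓❓
❓❓❓❓❓❓❓❓❓❓❓❓

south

❓❓❓❓❓❓❓❓❓❓❓❓
❓❓❓❓⬛⬜⬜⬛⬛❓❓❓
❓❓❓❓⬛⬜⬜⬛⬛❓❓❓
❓❓❓❓⬛⬜⬜⬛⬛❓❓❓
❓❓❓❓⬛⬜⬜⬛⬛❓❓❓
❓❓❓❓⬛⬜⬜⬛⬛❓❓❓
❓❓❓❓⬜⬜🔴⬛⬛❓❓❓
❓❓❓❓⬛⬛⬜⬛⬛❓❓❓
❓❓❓❓⬜⬜⬜⬜⬛❓❓❓
❓❓❓❓❓❓❓❓❓❓❓❓
❓❓❓❓❓❓❓❓❓❓❓❓
❓❓❓❓❓❓❓❓❓❓❓❓

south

❓❓❓❓⬛⬜⬜⬛⬛❓❓❓
❓❓❓❓⬛⬜⬜⬛⬛❓❓❓
❓❓❓❓⬛⬜⬜⬛⬛❓❓❓
❓❓❓❓⬛⬜⬜⬛⬛❓❓❓
❓❓❓❓⬛⬜⬜⬛⬛❓❓❓
❓❓❓❓⬜⬜⬜⬛⬛❓❓❓
❓❓❓❓⬛⬛🔴⬛⬛❓❓❓
❓❓❓❓⬜⬜⬜⬜⬛❓❓❓
❓❓❓❓⬜⬜⬜⬜⬛❓❓❓
❓❓❓❓❓❓❓❓❓❓❓❓
❓❓❓❓❓❓❓❓❓❓❓❓
❓❓❓❓❓❓❓❓❓❓❓❓

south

❓❓❓❓⬛⬜⬜⬛⬛❓❓❓
❓❓❓❓⬛⬜⬜⬛⬛❓❓❓
❓❓❓❓⬛⬜⬜⬛⬛❓❓❓
❓❓❓❓⬛⬜⬜⬛⬛❓❓❓
❓❓❓❓⬜⬜⬜⬛⬛❓❓❓
❓❓❓❓⬛⬛⬜⬛⬛❓❓❓
❓❓❓❓⬜⬜🔴⬜⬛❓❓❓
❓❓❓❓⬜⬜⬜⬜⬛❓❓❓
❓❓❓❓⬜⬜⬜⬜⬛❓❓❓
❓❓❓❓❓❓❓❓❓❓❓❓
❓❓❓❓❓❓❓❓❓❓❓❓
❓❓❓❓❓❓❓❓❓❓❓❓

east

❓❓❓⬛⬜⬜⬛⬛❓❓❓⬛
❓❓❓⬛⬜⬜⬛⬛❓❓❓⬛
❓❓❓⬛⬜⬜⬛⬛❓❓❓⬛
❓❓❓⬛⬜⬜⬛⬛❓❓❓⬛
❓❓❓⬜⬜⬜⬛⬛⬛❓❓⬛
❓❓❓⬛⬛⬜⬛⬛⬛❓❓⬛
❓❓❓⬜⬜⬜🔴⬛⬛❓❓⬛
❓❓❓⬜⬜⬜⬜⬛⬛❓❓⬛
❓❓❓⬜⬜⬜⬜⬛⬛❓❓⬛
❓❓❓❓❓❓❓❓❓❓❓⬛
❓❓❓❓❓❓❓❓❓❓❓⬛
❓❓❓❓❓❓❓❓❓❓❓⬛

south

❓❓❓⬛⬜⬜⬛⬛❓❓❓⬛
❓❓❓⬛⬜⬜⬛⬛❓❓❓⬛
❓❓❓⬛⬜⬜⬛⬛❓❓❓⬛
❓❓❓⬜⬜⬜⬛⬛⬛❓❓⬛
❓❓❓⬛⬛⬜⬛⬛⬛❓❓⬛
❓❓❓⬜⬜⬜⬜⬛⬛❓❓⬛
❓❓❓⬜⬜⬜🔴⬛⬛❓❓⬛
❓❓❓⬜⬜⬜⬜⬛⬛❓❓⬛
❓❓❓❓⬜⬜⬜⬛⬛❓❓⬛
❓❓❓❓❓❓❓❓❓❓❓⬛
❓❓❓❓❓❓❓❓❓❓❓⬛
❓❓❓❓❓❓❓❓❓❓❓⬛

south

❓❓❓⬛⬜⬜⬛⬛❓❓❓⬛
❓❓❓⬛⬜⬜⬛⬛❓❓❓⬛
❓❓❓⬜⬜⬜⬛⬛⬛❓❓⬛
❓❓❓⬛⬛⬜⬛⬛⬛❓❓⬛
❓❓❓⬜⬜⬜⬜⬛⬛❓❓⬛
❓❓❓⬜⬜⬜⬜⬛⬛❓❓⬛
❓❓❓⬜⬜⬜🔴⬛⬛❓❓⬛
❓❓❓❓⬜⬜⬜⬛⬛❓❓⬛
❓❓❓❓⬜⬜⬜⬛⬛❓❓⬛
❓❓❓❓❓❓❓❓❓❓❓⬛
❓❓❓❓❓❓❓❓❓❓❓⬛
❓❓❓❓❓❓❓❓❓❓❓⬛

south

❓❓❓⬛⬜⬜⬛⬛❓❓❓⬛
❓❓❓⬜⬜⬜⬛⬛⬛❓❓⬛
❓❓❓⬛⬛⬜⬛⬛⬛❓❓⬛
❓❓❓⬜⬜⬜⬜⬛⬛❓❓⬛
❓❓❓⬜⬜⬜⬜⬛⬛❓❓⬛
❓❓❓⬜⬜⬜⬜⬛⬛❓❓⬛
❓❓❓❓⬜⬜🔴⬛⬛❓❓⬛
❓❓❓❓⬜⬜⬜⬛⬛❓❓⬛
❓❓❓❓⬜⬜⬜⬛⬛❓❓⬛
❓❓❓❓❓❓❓❓❓❓❓⬛
❓❓❓❓❓❓❓❓❓❓❓⬛
❓❓❓❓❓❓❓❓❓❓❓⬛

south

❓❓❓⬜⬜⬜⬛⬛⬛❓❓⬛
❓❓❓⬛⬛⬜⬛⬛⬛❓❓⬛
❓❓❓⬜⬜⬜⬜⬛⬛❓❓⬛
❓❓❓⬜⬜⬜⬜⬛⬛❓❓⬛
❓❓❓⬜⬜⬜⬜⬛⬛❓❓⬛
❓❓❓❓⬜⬜⬜⬛⬛❓❓⬛
❓❓❓❓⬜⬜🔴⬛⬛❓❓⬛
❓❓❓❓⬜⬜⬜⬛⬛❓❓⬛
❓❓❓❓⬛⬛⬛⬛⬛❓❓⬛
❓❓❓❓❓❓❓❓❓❓❓⬛
❓❓❓❓❓❓❓❓❓❓❓⬛
❓❓❓❓❓❓❓❓❓❓❓⬛

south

❓❓❓⬛⬛⬜⬛⬛⬛❓❓⬛
❓❓❓⬜⬜⬜⬜⬛⬛❓❓⬛
❓❓❓⬜⬜⬜⬜⬛⬛❓❓⬛
❓❓❓⬜⬜⬜⬜⬛⬛❓❓⬛
❓❓❓❓⬜⬜⬜⬛⬛❓❓⬛
❓❓❓❓⬜⬜⬜⬛⬛❓❓⬛
❓❓❓❓⬜⬜🔴⬛⬛❓❓⬛
❓❓❓❓⬛⬛⬛⬛⬛❓❓⬛
❓❓❓❓⬛⬛⬛⬛⬛❓❓⬛
❓❓❓❓❓❓❓❓❓❓❓⬛
❓❓❓❓❓❓❓❓❓❓❓⬛
❓❓❓❓❓❓❓❓❓❓❓⬛

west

❓❓❓❓⬛⬛⬜⬛⬛⬛❓❓
❓❓❓❓⬜⬜⬜⬜⬛⬛❓❓
❓❓❓❓⬜⬜⬜⬜⬛⬛❓❓
❓❓❓❓⬜⬜⬜⬜⬛⬛❓❓
❓❓❓❓⬜⬜⬜⬜⬛⬛❓❓
❓❓❓❓⬜⬜⬜⬜⬛⬛❓❓
❓❓❓❓⬜⬜🔴⬜⬛⬛❓❓
❓❓❓❓⬛⬛⬛⬛⬛⬛❓❓
❓❓❓❓⬛⬛⬛⬛⬛⬛❓❓
❓❓❓❓❓❓❓❓❓❓❓❓
❓❓❓❓❓❓❓❓❓❓❓❓
❓❓❓❓❓❓❓❓❓❓❓❓

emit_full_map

⬛⬜⬜⬛⬛❓
⬛⬜⬜⬛⬛❓
⬛⬜⬜⬛⬛❓
⬛⬜⬜⬛⬛❓
⬛⬜⬜⬛⬛❓
⬜⬜⬜⬛⬛⬛
⬛⬛⬜⬛⬛⬛
⬜⬜⬜⬜⬛⬛
⬜⬜⬜⬜⬛⬛
⬜⬜⬜⬜⬛⬛
⬜⬜⬜⬜⬛⬛
⬜⬜⬜⬜⬛⬛
⬜⬜🔴⬜⬛⬛
⬛⬛⬛⬛⬛⬛
⬛⬛⬛⬛⬛⬛

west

❓❓❓❓❓⬛⬛⬜⬛⬛⬛❓
❓❓❓❓❓⬜⬜⬜⬜⬛⬛❓
❓❓❓❓❓⬜⬜⬜⬜⬛⬛❓
❓❓❓❓❓⬜⬜⬜⬜⬛⬛❓
❓❓❓❓⬜⬜⬜⬜⬜⬛⬛❓
❓❓❓❓⬛⬜⬜⬜⬜⬛⬛❓
❓❓❓❓⬛⬜🔴⬜⬜⬛⬛❓
❓❓❓❓⬛⬛⬛⬛⬛⬛⬛❓
❓❓❓❓⬛⬛⬛⬛⬛⬛⬛❓
❓❓❓❓❓❓❓❓❓❓❓❓
❓❓❓❓❓❓❓❓❓❓❓❓
❓❓❓❓❓❓❓❓❓❓❓❓

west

❓❓❓❓❓❓⬛⬛⬜⬛⬛⬛
❓❓❓❓❓❓⬜⬜⬜⬜⬛⬛
❓❓❓❓❓❓⬜⬜⬜⬜⬛⬛
❓❓❓❓❓❓⬜⬜⬜⬜⬛⬛
❓❓❓❓⬜⬜⬜⬜⬜⬜⬛⬛
❓❓❓❓⬛⬛⬜⬜⬜⬜⬛⬛
❓❓❓❓⬛⬛🔴⬜⬜⬜⬛⬛
❓❓❓❓⬛⬛⬛⬛⬛⬛⬛⬛
❓❓❓❓⬛⬛⬛⬛⬛⬛⬛⬛
❓❓❓❓❓❓❓❓❓❓❓❓
❓❓❓❓❓❓❓❓❓❓❓❓
❓❓❓❓❓❓❓❓❓❓❓❓

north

❓❓❓❓❓❓⬜⬜⬜⬛⬛⬛
❓❓❓❓❓❓⬛⬛⬜⬛⬛⬛
❓❓❓❓❓❓⬜⬜⬜⬜⬛⬛
❓❓❓❓❓❓⬜⬜⬜⬜⬛⬛
❓❓❓❓⬛⬛⬜⬜⬜⬜⬛⬛
❓❓❓❓⬜⬜⬜⬜⬜⬜⬛⬛
❓❓❓❓⬛⬛🔴⬜⬜⬜⬛⬛
❓❓❓❓⬛⬛⬜⬜⬜⬜⬛⬛
❓❓❓❓⬛⬛⬛⬛⬛⬛⬛⬛
❓❓❓❓⬛⬛⬛⬛⬛⬛⬛⬛
❓❓❓❓❓❓❓❓❓❓❓❓
❓❓❓❓❓❓❓❓❓❓❓❓

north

❓❓❓❓❓❓⬛⬜⬜⬛⬛❓
❓❓❓❓❓❓⬜⬜⬜⬛⬛⬛
❓❓❓❓❓❓⬛⬛⬜⬛⬛⬛
❓❓❓❓❓❓⬜⬜⬜⬜⬛⬛
❓❓❓❓⬛⬛⬜⬜⬜⬜⬛⬛
❓❓❓❓⬛⬛⬜⬜⬜⬜⬛⬛
❓❓❓❓⬜⬜🔴⬜⬜⬜⬛⬛
❓❓❓❓⬛⬛⬜⬜⬜⬜⬛⬛
❓❓❓❓⬛⬛⬜⬜⬜⬜⬛⬛
❓❓❓❓⬛⬛⬛⬛⬛⬛⬛⬛
❓❓❓❓⬛⬛⬛⬛⬛⬛⬛⬛
❓❓❓❓❓❓❓❓❓❓❓❓

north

❓❓❓❓❓❓⬛⬜⬜⬛⬛❓
❓❓❓❓❓❓⬛⬜⬜⬛⬛❓
❓❓❓❓❓❓⬜⬜⬜⬛⬛⬛
❓❓❓❓❓❓⬛⬛⬜⬛⬛⬛
❓❓❓❓⬛⬛⬜⬜⬜⬜⬛⬛
❓❓❓❓⬛⬛⬜⬜⬜⬜⬛⬛
❓❓❓❓⬛⬛🔴⬜⬜⬜⬛⬛
❓❓❓❓⬜⬜⬜⬜⬜⬜⬛⬛
❓❓❓❓⬛⬛⬜⬜⬜⬜⬛⬛
❓❓❓❓⬛⬛⬜⬜⬜⬜⬛⬛
❓❓❓❓⬛⬛⬛⬛⬛⬛⬛⬛
❓❓❓❓⬛⬛⬛⬛⬛⬛⬛⬛

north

❓❓❓❓❓❓⬛⬜⬜⬛⬛❓
❓❓❓❓❓❓⬛⬜⬜⬛⬛❓
❓❓❓❓❓❓⬛⬜⬜⬛⬛❓
❓❓❓❓❓❓⬜⬜⬜⬛⬛⬛
❓❓❓❓⬛⬛⬛⬛⬜⬛⬛⬛
❓❓❓❓⬛⬛⬜⬜⬜⬜⬛⬛
❓❓❓❓⬛⬛🔴⬜⬜⬜⬛⬛
❓❓❓❓⬛⬛⬜⬜⬜⬜⬛⬛
❓❓❓❓⬜⬜⬜⬜⬜⬜⬛⬛
❓❓❓❓⬛⬛⬜⬜⬜⬜⬛⬛
❓❓❓❓⬛⬛⬜⬜⬜⬜⬛⬛
❓❓❓❓⬛⬛⬛⬛⬛⬛⬛⬛

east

❓❓❓❓❓⬛⬜⬜⬛⬛❓❓
❓❓❓❓❓⬛⬜⬜⬛⬛❓❓
❓❓❓❓❓⬛⬜⬜⬛⬛❓❓
❓❓❓❓❓⬜⬜⬜⬛⬛⬛❓
❓❓❓⬛⬛⬛⬛⬜⬛⬛⬛❓
❓❓❓⬛⬛⬜⬜⬜⬜⬛⬛❓
❓❓❓⬛⬛⬜🔴⬜⬜⬛⬛❓
❓❓❓⬛⬛⬜⬜⬜⬜⬛⬛❓
❓❓❓⬜⬜⬜⬜⬜⬜⬛⬛❓
❓❓❓⬛⬛⬜⬜⬜⬜⬛⬛❓
❓❓❓⬛⬛⬜⬜⬜⬜⬛⬛❓
❓❓❓⬛⬛⬛⬛⬛⬛⬛⬛❓

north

❓❓❓❓❓⬛⬜⬜⬛⬛❓❓
❓❓❓❓❓⬛⬜⬜⬛⬛❓❓
❓❓❓❓❓⬛⬜⬜⬛⬛❓❓
❓❓❓❓❓⬛⬜⬜⬛⬛❓❓
❓❓❓❓⬜⬜⬜⬜⬛⬛⬛❓
❓❓❓⬛⬛⬛⬛⬜⬛⬛⬛❓
❓❓❓⬛⬛⬜🔴⬜⬜⬛⬛❓
❓❓❓⬛⬛⬜⬜⬜⬜⬛⬛❓
❓❓❓⬛⬛⬜⬜⬜⬜⬛⬛❓
❓❓❓⬜⬜⬜⬜⬜⬜⬛⬛❓
❓❓❓⬛⬛⬜⬜⬜⬜⬛⬛❓
❓❓❓⬛⬛⬜⬜⬜⬜⬛⬛❓

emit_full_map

❓❓⬛⬜⬜⬛⬛❓
❓❓⬛⬜⬜⬛⬛❓
❓❓⬛⬜⬜⬛⬛❓
❓❓⬛⬜⬜⬛⬛❓
❓❓⬛⬜⬜⬛⬛❓
❓⬜⬜⬜⬜⬛⬛⬛
⬛⬛⬛⬛⬜⬛⬛⬛
⬛⬛⬜🔴⬜⬜⬛⬛
⬛⬛⬜⬜⬜⬜⬛⬛
⬛⬛⬜⬜⬜⬜⬛⬛
⬜⬜⬜⬜⬜⬜⬛⬛
⬛⬛⬜⬜⬜⬜⬛⬛
⬛⬛⬜⬜⬜⬜⬛⬛
⬛⬛⬛⬛⬛⬛⬛⬛
⬛⬛⬛⬛⬛⬛⬛⬛


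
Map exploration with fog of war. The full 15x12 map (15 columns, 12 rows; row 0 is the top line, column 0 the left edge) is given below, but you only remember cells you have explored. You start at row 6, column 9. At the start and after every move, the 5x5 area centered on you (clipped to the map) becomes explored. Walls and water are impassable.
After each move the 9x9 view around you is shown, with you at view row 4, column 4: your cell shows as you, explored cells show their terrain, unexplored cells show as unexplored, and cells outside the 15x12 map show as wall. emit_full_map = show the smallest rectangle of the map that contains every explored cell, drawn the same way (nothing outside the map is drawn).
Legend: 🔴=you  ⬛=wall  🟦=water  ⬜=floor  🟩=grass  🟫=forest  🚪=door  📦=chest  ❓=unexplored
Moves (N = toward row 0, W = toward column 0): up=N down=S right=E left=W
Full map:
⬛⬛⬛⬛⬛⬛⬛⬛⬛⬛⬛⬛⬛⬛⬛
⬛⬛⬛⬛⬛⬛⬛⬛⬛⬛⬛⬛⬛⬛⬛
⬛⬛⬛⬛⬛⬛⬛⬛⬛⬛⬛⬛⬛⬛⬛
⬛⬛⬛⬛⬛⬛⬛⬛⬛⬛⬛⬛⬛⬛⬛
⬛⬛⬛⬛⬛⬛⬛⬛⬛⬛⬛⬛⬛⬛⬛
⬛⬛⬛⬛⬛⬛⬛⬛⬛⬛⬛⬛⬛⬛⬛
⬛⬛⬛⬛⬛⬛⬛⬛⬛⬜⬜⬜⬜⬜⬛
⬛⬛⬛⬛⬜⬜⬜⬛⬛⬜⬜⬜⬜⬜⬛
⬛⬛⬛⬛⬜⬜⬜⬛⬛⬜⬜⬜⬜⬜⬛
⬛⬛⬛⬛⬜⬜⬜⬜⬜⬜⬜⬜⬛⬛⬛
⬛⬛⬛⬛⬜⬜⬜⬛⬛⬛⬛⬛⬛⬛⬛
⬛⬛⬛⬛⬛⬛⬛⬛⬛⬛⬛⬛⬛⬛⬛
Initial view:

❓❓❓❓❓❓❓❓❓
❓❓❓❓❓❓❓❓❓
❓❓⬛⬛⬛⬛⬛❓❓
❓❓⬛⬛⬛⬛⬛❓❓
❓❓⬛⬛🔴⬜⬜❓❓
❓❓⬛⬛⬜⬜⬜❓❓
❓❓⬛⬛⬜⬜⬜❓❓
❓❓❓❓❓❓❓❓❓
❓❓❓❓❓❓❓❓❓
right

❓❓❓❓❓❓❓❓❓
❓❓❓❓❓❓❓❓❓
❓⬛⬛⬛⬛⬛⬛❓❓
❓⬛⬛⬛⬛⬛⬛❓❓
❓⬛⬛⬜🔴⬜⬜❓❓
❓⬛⬛⬜⬜⬜⬜❓❓
❓⬛⬛⬜⬜⬜⬜❓❓
❓❓❓❓❓❓❓❓❓
❓❓❓❓❓❓❓❓❓

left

❓❓❓❓❓❓❓❓❓
❓❓❓❓❓❓❓❓❓
❓❓⬛⬛⬛⬛⬛⬛❓
❓❓⬛⬛⬛⬛⬛⬛❓
❓❓⬛⬛🔴⬜⬜⬜❓
❓❓⬛⬛⬜⬜⬜⬜❓
❓❓⬛⬛⬜⬜⬜⬜❓
❓❓❓❓❓❓❓❓❓
❓❓❓❓❓❓❓❓❓

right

❓❓❓❓❓❓❓❓❓
❓❓❓❓❓❓❓❓❓
❓⬛⬛⬛⬛⬛⬛❓❓
❓⬛⬛⬛⬛⬛⬛❓❓
❓⬛⬛⬜🔴⬜⬜❓❓
❓⬛⬛⬜⬜⬜⬜❓❓
❓⬛⬛⬜⬜⬜⬜❓❓
❓❓❓❓❓❓❓❓❓
❓❓❓❓❓❓❓❓❓

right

❓❓❓❓❓❓❓❓⬛
❓❓❓❓❓❓❓❓⬛
⬛⬛⬛⬛⬛⬛⬛❓⬛
⬛⬛⬛⬛⬛⬛⬛❓⬛
⬛⬛⬜⬜🔴⬜⬜❓⬛
⬛⬛⬜⬜⬜⬜⬜❓⬛
⬛⬛⬜⬜⬜⬜⬜❓⬛
❓❓❓❓❓❓❓❓⬛
❓❓❓❓❓❓❓❓⬛

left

❓❓❓❓❓❓❓❓❓
❓❓❓❓❓❓❓❓❓
❓⬛⬛⬛⬛⬛⬛⬛❓
❓⬛⬛⬛⬛⬛⬛⬛❓
❓⬛⬛⬜🔴⬜⬜⬜❓
❓⬛⬛⬜⬜⬜⬜⬜❓
❓⬛⬛⬜⬜⬜⬜⬜❓
❓❓❓❓❓❓❓❓❓
❓❓❓❓❓❓❓❓❓

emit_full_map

⬛⬛⬛⬛⬛⬛⬛
⬛⬛⬛⬛⬛⬛⬛
⬛⬛⬜🔴⬜⬜⬜
⬛⬛⬜⬜⬜⬜⬜
⬛⬛⬜⬜⬜⬜⬜

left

❓❓❓❓❓❓❓❓❓
❓❓❓❓❓❓❓❓❓
❓❓⬛⬛⬛⬛⬛⬛⬛
❓❓⬛⬛⬛⬛⬛⬛⬛
❓❓⬛⬛🔴⬜⬜⬜⬜
❓❓⬛⬛⬜⬜⬜⬜⬜
❓❓⬛⬛⬜⬜⬜⬜⬜
❓❓❓❓❓❓❓❓❓
❓❓❓❓❓❓❓❓❓

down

❓❓❓❓❓❓❓❓❓
❓❓⬛⬛⬛⬛⬛⬛⬛
❓❓⬛⬛⬛⬛⬛⬛⬛
❓❓⬛⬛⬜⬜⬜⬜⬜
❓❓⬛⬛🔴⬜⬜⬜⬜
❓❓⬛⬛⬜⬜⬜⬜⬜
❓❓⬜⬜⬜⬜⬜❓❓
❓❓❓❓❓❓❓❓❓
❓❓❓❓❓❓❓❓❓

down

❓❓⬛⬛⬛⬛⬛⬛⬛
❓❓⬛⬛⬛⬛⬛⬛⬛
❓❓⬛⬛⬜⬜⬜⬜⬜
❓❓⬛⬛⬜⬜⬜⬜⬜
❓❓⬛⬛🔴⬜⬜⬜⬜
❓❓⬜⬜⬜⬜⬜❓❓
❓❓⬛⬛⬛⬛⬛❓❓
❓❓❓❓❓❓❓❓❓
⬛⬛⬛⬛⬛⬛⬛⬛⬛

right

❓⬛⬛⬛⬛⬛⬛⬛❓
❓⬛⬛⬛⬛⬛⬛⬛❓
❓⬛⬛⬜⬜⬜⬜⬜❓
❓⬛⬛⬜⬜⬜⬜⬜❓
❓⬛⬛⬜🔴⬜⬜⬜❓
❓⬜⬜⬜⬜⬜⬛❓❓
❓⬛⬛⬛⬛⬛⬛❓❓
❓❓❓❓❓❓❓❓❓
⬛⬛⬛⬛⬛⬛⬛⬛⬛

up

❓❓❓❓❓❓❓❓❓
❓⬛⬛⬛⬛⬛⬛⬛❓
❓⬛⬛⬛⬛⬛⬛⬛❓
❓⬛⬛⬜⬜⬜⬜⬜❓
❓⬛⬛⬜🔴⬜⬜⬜❓
❓⬛⬛⬜⬜⬜⬜⬜❓
❓⬜⬜⬜⬜⬜⬛❓❓
❓⬛⬛⬛⬛⬛⬛❓❓
❓❓❓❓❓❓❓❓❓

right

❓❓❓❓❓❓❓❓⬛
⬛⬛⬛⬛⬛⬛⬛❓⬛
⬛⬛⬛⬛⬛⬛⬛❓⬛
⬛⬛⬜⬜⬜⬜⬜❓⬛
⬛⬛⬜⬜🔴⬜⬜❓⬛
⬛⬛⬜⬜⬜⬜⬜❓⬛
⬜⬜⬜⬜⬜⬛⬛❓⬛
⬛⬛⬛⬛⬛⬛❓❓⬛
❓❓❓❓❓❓❓❓⬛

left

❓❓❓❓❓❓❓❓❓
❓⬛⬛⬛⬛⬛⬛⬛❓
❓⬛⬛⬛⬛⬛⬛⬛❓
❓⬛⬛⬜⬜⬜⬜⬜❓
❓⬛⬛⬜🔴⬜⬜⬜❓
❓⬛⬛⬜⬜⬜⬜⬜❓
❓⬜⬜⬜⬜⬜⬛⬛❓
❓⬛⬛⬛⬛⬛⬛❓❓
❓❓❓❓❓❓❓❓❓

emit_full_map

⬛⬛⬛⬛⬛⬛⬛
⬛⬛⬛⬛⬛⬛⬛
⬛⬛⬜⬜⬜⬜⬜
⬛⬛⬜🔴⬜⬜⬜
⬛⬛⬜⬜⬜⬜⬜
⬜⬜⬜⬜⬜⬛⬛
⬛⬛⬛⬛⬛⬛❓

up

❓❓❓❓❓❓❓❓❓
❓❓❓❓❓❓❓❓❓
❓⬛⬛⬛⬛⬛⬛⬛❓
❓⬛⬛⬛⬛⬛⬛⬛❓
❓⬛⬛⬜🔴⬜⬜⬜❓
❓⬛⬛⬜⬜⬜⬜⬜❓
❓⬛⬛⬜⬜⬜⬜⬜❓
❓⬜⬜⬜⬜⬜⬛⬛❓
❓⬛⬛⬛⬛⬛⬛❓❓

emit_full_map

⬛⬛⬛⬛⬛⬛⬛
⬛⬛⬛⬛⬛⬛⬛
⬛⬛⬜🔴⬜⬜⬜
⬛⬛⬜⬜⬜⬜⬜
⬛⬛⬜⬜⬜⬜⬜
⬜⬜⬜⬜⬜⬛⬛
⬛⬛⬛⬛⬛⬛❓


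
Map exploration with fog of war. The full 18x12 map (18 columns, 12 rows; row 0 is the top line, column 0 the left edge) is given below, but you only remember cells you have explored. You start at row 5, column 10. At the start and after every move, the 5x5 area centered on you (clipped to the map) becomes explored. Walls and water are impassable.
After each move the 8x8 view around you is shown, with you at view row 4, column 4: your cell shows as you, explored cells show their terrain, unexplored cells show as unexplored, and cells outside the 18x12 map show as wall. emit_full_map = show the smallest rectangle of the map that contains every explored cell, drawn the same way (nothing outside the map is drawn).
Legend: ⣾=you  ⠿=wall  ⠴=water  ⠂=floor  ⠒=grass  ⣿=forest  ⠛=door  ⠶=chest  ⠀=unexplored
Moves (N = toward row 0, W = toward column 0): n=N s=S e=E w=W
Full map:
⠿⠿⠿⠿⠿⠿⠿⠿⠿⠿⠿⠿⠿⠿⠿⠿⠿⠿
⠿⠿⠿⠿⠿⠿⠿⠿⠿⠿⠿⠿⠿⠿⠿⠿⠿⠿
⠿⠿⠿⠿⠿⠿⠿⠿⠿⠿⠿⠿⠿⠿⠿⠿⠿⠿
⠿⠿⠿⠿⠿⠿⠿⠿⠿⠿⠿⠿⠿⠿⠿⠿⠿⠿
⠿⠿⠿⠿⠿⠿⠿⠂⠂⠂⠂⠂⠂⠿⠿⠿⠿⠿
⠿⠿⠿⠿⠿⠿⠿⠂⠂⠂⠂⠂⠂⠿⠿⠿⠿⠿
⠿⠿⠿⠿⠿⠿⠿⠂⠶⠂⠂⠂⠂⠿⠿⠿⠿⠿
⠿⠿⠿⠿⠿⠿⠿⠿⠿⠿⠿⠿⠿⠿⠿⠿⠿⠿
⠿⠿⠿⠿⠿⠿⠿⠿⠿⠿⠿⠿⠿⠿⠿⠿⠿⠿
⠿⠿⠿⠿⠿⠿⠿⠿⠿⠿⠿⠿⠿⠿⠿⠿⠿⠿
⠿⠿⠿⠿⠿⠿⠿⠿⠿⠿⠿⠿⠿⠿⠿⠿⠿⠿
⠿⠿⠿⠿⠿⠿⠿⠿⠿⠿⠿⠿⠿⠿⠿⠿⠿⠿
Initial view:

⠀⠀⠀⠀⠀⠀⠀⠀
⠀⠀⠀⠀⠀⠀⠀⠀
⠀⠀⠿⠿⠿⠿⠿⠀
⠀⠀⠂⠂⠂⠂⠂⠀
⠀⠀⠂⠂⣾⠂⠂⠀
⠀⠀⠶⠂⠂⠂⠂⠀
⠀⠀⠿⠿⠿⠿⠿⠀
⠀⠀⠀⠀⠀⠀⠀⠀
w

⠀⠀⠀⠀⠀⠀⠀⠀
⠀⠀⠀⠀⠀⠀⠀⠀
⠀⠀⠿⠿⠿⠿⠿⠿
⠀⠀⠂⠂⠂⠂⠂⠂
⠀⠀⠂⠂⣾⠂⠂⠂
⠀⠀⠂⠶⠂⠂⠂⠂
⠀⠀⠿⠿⠿⠿⠿⠿
⠀⠀⠀⠀⠀⠀⠀⠀

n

⠀⠀⠀⠀⠀⠀⠀⠀
⠀⠀⠀⠀⠀⠀⠀⠀
⠀⠀⠿⠿⠿⠿⠿⠀
⠀⠀⠿⠿⠿⠿⠿⠿
⠀⠀⠂⠂⣾⠂⠂⠂
⠀⠀⠂⠂⠂⠂⠂⠂
⠀⠀⠂⠶⠂⠂⠂⠂
⠀⠀⠿⠿⠿⠿⠿⠿

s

⠀⠀⠀⠀⠀⠀⠀⠀
⠀⠀⠿⠿⠿⠿⠿⠀
⠀⠀⠿⠿⠿⠿⠿⠿
⠀⠀⠂⠂⠂⠂⠂⠂
⠀⠀⠂⠂⣾⠂⠂⠂
⠀⠀⠂⠶⠂⠂⠂⠂
⠀⠀⠿⠿⠿⠿⠿⠿
⠀⠀⠀⠀⠀⠀⠀⠀

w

⠀⠀⠀⠀⠀⠀⠀⠀
⠀⠀⠀⠿⠿⠿⠿⠿
⠀⠀⠿⠿⠿⠿⠿⠿
⠀⠀⠿⠂⠂⠂⠂⠂
⠀⠀⠿⠂⣾⠂⠂⠂
⠀⠀⠿⠂⠶⠂⠂⠂
⠀⠀⠿⠿⠿⠿⠿⠿
⠀⠀⠀⠀⠀⠀⠀⠀

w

⠀⠀⠀⠀⠀⠀⠀⠀
⠀⠀⠀⠀⠿⠿⠿⠿
⠀⠀⠿⠿⠿⠿⠿⠿
⠀⠀⠿⠿⠂⠂⠂⠂
⠀⠀⠿⠿⣾⠂⠂⠂
⠀⠀⠿⠿⠂⠶⠂⠂
⠀⠀⠿⠿⠿⠿⠿⠿
⠀⠀⠀⠀⠀⠀⠀⠀

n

⠀⠀⠀⠀⠀⠀⠀⠀
⠀⠀⠀⠀⠀⠀⠀⠀
⠀⠀⠿⠿⠿⠿⠿⠿
⠀⠀⠿⠿⠿⠿⠿⠿
⠀⠀⠿⠿⣾⠂⠂⠂
⠀⠀⠿⠿⠂⠂⠂⠂
⠀⠀⠿⠿⠂⠶⠂⠂
⠀⠀⠿⠿⠿⠿⠿⠿

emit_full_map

⠿⠿⠿⠿⠿⠿⠿⠀
⠿⠿⠿⠿⠿⠿⠿⠿
⠿⠿⣾⠂⠂⠂⠂⠂
⠿⠿⠂⠂⠂⠂⠂⠂
⠿⠿⠂⠶⠂⠂⠂⠂
⠿⠿⠿⠿⠿⠿⠿⠿

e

⠀⠀⠀⠀⠀⠀⠀⠀
⠀⠀⠀⠀⠀⠀⠀⠀
⠀⠿⠿⠿⠿⠿⠿⠿
⠀⠿⠿⠿⠿⠿⠿⠿
⠀⠿⠿⠂⣾⠂⠂⠂
⠀⠿⠿⠂⠂⠂⠂⠂
⠀⠿⠿⠂⠶⠂⠂⠂
⠀⠿⠿⠿⠿⠿⠿⠿

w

⠀⠀⠀⠀⠀⠀⠀⠀
⠀⠀⠀⠀⠀⠀⠀⠀
⠀⠀⠿⠿⠿⠿⠿⠿
⠀⠀⠿⠿⠿⠿⠿⠿
⠀⠀⠿⠿⣾⠂⠂⠂
⠀⠀⠿⠿⠂⠂⠂⠂
⠀⠀⠿⠿⠂⠶⠂⠂
⠀⠀⠿⠿⠿⠿⠿⠿

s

⠀⠀⠀⠀⠀⠀⠀⠀
⠀⠀⠿⠿⠿⠿⠿⠿
⠀⠀⠿⠿⠿⠿⠿⠿
⠀⠀⠿⠿⠂⠂⠂⠂
⠀⠀⠿⠿⣾⠂⠂⠂
⠀⠀⠿⠿⠂⠶⠂⠂
⠀⠀⠿⠿⠿⠿⠿⠿
⠀⠀⠀⠀⠀⠀⠀⠀


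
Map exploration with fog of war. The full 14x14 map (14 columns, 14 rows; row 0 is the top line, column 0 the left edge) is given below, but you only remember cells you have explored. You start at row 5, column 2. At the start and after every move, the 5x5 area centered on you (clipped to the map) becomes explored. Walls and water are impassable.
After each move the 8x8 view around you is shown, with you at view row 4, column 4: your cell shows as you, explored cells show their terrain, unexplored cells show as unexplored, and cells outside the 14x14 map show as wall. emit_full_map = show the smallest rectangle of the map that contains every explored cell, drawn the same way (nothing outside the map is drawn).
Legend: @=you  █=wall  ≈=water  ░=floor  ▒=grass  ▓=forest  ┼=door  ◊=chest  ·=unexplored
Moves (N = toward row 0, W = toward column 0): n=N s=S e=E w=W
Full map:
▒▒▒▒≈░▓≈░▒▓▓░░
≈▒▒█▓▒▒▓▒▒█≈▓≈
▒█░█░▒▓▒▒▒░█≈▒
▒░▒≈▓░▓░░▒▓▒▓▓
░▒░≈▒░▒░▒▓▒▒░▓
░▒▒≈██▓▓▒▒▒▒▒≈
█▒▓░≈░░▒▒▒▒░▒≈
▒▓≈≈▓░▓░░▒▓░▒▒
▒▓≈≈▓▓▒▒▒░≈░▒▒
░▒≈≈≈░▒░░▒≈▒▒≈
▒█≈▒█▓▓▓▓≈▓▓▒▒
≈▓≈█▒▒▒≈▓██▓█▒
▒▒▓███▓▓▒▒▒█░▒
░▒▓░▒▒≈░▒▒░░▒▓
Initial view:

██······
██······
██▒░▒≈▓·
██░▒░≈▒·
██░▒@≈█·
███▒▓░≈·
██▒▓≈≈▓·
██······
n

██······
██······
██▒█░█░·
██▒░▒≈▓·
██░▒@≈▒·
██░▒▒≈█·
███▒▓░≈·
██▒▓≈≈▓·

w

███·····
███·····
███▒█░█░
███▒░▒≈▓
███░@░≈▒
███░▒▒≈█
████▒▓░≈
███▒▓≈≈▓

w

████····
████····
████▒█░█
████▒░▒≈
████@▒░≈
████░▒▒≈
█████▒▓░
████▒▓≈≈

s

████····
████▒█░█
████▒░▒≈
████░▒░≈
████@▒▒≈
█████▒▓░
████▒▓≈≈
████····

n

████····
████····
████▒█░█
████▒░▒≈
████@▒░≈
████░▒▒≈
█████▒▓░
████▒▓≈≈

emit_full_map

▒█░█░
▒░▒≈▓
@▒░≈▒
░▒▒≈█
█▒▓░≈
▒▓≈≈▓

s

████····
████▒█░█
████▒░▒≈
████░▒░≈
████@▒▒≈
█████▒▓░
████▒▓≈≈
████····


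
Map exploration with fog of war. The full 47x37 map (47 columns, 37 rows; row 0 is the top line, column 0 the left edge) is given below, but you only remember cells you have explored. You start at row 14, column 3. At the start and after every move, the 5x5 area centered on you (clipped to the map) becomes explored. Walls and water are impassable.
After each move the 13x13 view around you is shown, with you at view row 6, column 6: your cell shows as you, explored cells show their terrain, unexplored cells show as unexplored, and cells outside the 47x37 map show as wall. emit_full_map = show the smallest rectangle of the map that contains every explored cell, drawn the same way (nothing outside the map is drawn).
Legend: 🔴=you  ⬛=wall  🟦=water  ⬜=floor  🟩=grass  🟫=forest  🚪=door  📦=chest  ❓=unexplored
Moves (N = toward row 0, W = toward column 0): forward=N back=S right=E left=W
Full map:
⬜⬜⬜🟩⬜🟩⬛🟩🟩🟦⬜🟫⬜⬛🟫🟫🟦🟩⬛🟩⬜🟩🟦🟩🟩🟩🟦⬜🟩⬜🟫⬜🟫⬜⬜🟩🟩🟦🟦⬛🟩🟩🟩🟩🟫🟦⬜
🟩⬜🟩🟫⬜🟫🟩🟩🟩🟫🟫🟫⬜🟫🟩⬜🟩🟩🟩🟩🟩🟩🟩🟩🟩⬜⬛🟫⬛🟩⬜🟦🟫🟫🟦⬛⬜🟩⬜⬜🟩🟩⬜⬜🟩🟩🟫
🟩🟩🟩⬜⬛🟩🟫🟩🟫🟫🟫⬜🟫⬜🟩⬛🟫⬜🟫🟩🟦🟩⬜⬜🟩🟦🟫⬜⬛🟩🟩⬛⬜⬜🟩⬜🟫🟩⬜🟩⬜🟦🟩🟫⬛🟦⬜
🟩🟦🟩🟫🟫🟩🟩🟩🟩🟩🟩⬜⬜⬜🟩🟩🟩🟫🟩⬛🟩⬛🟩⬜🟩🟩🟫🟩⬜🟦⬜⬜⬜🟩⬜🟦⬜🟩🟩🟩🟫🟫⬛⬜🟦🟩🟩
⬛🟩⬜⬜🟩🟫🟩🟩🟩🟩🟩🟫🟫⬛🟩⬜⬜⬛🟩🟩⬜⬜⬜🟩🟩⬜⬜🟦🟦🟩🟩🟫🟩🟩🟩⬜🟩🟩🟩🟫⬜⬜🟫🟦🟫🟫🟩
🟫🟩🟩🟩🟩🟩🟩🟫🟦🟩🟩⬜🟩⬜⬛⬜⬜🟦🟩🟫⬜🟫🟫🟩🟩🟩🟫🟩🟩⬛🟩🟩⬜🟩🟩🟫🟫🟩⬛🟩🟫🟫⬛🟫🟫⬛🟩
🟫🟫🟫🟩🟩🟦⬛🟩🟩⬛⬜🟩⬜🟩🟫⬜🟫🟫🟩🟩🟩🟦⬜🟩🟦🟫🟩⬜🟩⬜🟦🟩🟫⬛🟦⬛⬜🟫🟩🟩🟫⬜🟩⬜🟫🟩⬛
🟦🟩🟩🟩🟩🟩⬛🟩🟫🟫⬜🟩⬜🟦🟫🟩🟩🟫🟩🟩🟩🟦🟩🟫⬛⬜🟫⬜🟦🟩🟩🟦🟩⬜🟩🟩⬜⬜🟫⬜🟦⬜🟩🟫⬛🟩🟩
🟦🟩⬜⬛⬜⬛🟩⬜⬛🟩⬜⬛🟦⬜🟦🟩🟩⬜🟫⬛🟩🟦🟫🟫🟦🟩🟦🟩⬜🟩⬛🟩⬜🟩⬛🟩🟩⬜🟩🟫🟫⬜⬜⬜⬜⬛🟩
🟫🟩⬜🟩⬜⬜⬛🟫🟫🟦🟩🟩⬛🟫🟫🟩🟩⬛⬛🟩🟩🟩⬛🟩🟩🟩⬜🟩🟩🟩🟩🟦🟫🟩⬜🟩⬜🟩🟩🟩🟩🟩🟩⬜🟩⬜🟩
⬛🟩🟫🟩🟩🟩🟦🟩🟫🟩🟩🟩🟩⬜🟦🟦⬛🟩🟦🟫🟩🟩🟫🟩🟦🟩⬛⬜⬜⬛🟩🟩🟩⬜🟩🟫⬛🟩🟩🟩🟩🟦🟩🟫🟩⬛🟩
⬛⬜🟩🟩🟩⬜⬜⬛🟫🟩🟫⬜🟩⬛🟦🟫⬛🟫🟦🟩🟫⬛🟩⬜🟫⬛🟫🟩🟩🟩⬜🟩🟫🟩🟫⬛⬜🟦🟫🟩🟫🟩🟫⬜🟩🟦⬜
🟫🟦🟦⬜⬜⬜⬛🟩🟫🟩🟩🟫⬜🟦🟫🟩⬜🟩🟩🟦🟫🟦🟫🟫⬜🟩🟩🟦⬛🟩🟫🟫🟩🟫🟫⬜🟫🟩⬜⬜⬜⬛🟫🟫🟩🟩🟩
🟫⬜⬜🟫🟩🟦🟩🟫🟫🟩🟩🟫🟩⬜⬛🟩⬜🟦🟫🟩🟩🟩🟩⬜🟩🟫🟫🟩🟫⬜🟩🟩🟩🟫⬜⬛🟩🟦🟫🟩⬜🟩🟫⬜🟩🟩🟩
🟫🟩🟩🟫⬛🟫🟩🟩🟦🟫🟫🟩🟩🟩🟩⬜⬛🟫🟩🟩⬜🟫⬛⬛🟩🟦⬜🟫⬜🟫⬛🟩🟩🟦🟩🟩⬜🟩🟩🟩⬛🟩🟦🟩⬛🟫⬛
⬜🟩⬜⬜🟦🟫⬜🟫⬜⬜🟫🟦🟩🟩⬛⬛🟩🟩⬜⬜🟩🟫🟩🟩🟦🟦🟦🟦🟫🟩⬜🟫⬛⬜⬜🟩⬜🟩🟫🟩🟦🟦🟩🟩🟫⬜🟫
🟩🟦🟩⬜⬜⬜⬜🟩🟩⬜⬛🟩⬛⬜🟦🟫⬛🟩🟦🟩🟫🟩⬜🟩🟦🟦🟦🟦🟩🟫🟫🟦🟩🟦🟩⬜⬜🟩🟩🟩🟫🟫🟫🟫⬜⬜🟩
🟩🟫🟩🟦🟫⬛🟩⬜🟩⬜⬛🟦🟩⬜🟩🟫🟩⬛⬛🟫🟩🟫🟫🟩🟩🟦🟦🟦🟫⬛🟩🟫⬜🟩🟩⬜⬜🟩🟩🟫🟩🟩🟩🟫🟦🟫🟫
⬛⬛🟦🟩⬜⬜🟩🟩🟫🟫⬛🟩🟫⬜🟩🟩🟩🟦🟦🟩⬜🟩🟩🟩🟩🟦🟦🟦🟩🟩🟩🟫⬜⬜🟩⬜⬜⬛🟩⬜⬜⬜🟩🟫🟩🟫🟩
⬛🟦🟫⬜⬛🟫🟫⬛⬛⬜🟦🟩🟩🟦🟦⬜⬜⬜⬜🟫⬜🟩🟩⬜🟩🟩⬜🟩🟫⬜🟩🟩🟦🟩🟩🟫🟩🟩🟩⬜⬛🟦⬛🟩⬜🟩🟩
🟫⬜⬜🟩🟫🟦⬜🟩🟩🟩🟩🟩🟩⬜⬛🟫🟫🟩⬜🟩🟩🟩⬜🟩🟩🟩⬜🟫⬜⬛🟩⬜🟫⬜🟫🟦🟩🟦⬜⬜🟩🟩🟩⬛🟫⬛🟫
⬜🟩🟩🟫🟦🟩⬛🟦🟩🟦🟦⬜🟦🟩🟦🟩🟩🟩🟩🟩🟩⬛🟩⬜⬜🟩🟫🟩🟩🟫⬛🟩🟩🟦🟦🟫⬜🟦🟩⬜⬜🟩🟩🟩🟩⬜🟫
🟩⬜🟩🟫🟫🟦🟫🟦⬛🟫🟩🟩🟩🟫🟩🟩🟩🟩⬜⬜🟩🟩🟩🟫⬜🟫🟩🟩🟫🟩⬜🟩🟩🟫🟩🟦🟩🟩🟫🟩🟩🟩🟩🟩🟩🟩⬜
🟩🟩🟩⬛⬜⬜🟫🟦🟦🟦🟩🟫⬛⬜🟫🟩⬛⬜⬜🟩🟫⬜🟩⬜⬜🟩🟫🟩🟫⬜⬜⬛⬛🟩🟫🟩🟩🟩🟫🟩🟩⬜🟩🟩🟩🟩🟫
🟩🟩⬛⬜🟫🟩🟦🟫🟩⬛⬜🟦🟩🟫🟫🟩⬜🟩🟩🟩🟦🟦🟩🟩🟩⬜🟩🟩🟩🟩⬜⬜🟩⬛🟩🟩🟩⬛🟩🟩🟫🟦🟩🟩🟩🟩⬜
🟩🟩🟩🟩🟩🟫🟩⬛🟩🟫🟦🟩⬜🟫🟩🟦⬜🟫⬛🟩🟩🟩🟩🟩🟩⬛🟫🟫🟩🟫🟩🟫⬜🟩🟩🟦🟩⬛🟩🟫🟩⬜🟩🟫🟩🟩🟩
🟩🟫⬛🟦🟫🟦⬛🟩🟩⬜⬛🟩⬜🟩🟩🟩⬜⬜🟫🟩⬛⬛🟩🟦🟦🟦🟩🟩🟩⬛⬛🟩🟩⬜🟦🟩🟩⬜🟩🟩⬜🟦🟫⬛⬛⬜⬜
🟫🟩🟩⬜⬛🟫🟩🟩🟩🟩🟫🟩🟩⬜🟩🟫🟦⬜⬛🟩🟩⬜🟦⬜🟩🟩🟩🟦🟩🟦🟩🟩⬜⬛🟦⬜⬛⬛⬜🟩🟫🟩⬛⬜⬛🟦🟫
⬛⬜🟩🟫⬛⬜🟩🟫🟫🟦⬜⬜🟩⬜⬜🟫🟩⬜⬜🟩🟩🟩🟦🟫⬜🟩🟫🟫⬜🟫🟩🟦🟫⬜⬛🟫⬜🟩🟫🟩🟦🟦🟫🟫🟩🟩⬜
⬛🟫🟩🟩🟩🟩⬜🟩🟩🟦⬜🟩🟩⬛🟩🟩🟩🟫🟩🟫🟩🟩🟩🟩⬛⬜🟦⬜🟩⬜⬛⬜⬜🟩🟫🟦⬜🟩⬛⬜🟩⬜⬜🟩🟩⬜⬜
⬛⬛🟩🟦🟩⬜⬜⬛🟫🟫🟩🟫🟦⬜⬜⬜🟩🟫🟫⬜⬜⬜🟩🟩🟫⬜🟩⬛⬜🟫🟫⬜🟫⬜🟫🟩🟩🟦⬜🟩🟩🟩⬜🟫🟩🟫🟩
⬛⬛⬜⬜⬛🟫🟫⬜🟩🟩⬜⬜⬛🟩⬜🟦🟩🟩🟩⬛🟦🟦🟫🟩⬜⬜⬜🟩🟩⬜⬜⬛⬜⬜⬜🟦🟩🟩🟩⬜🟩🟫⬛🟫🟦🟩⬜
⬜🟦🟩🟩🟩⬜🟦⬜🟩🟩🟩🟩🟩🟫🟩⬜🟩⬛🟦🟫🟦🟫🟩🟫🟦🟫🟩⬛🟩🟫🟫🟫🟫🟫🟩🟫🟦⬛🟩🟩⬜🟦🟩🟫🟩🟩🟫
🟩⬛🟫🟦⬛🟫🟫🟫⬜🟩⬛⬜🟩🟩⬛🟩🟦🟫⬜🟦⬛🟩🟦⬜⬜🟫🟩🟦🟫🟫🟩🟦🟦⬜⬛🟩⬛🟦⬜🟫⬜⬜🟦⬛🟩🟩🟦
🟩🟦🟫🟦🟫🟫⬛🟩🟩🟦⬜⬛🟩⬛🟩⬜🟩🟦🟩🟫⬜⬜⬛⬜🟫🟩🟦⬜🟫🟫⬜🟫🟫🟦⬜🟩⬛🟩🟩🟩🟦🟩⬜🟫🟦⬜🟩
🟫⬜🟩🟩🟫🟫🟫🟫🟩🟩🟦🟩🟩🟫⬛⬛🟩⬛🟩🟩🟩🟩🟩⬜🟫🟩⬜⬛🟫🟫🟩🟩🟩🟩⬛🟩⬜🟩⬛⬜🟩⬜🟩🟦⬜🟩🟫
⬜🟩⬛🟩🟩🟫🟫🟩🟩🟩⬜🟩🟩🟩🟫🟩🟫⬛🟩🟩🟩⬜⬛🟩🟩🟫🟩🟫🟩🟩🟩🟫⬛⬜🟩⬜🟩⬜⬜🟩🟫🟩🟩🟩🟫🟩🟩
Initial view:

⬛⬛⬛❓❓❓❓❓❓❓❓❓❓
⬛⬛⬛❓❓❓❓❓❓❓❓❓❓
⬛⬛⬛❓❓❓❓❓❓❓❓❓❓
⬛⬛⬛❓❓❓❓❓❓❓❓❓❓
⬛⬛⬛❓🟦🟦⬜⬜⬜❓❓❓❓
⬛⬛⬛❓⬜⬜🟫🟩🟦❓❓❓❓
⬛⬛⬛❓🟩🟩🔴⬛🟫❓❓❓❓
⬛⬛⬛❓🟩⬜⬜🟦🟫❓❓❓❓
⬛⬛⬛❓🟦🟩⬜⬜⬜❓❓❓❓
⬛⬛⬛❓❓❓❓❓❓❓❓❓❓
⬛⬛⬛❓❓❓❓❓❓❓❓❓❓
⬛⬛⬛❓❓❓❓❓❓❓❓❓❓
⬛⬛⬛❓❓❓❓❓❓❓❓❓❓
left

⬛⬛⬛⬛❓❓❓❓❓❓❓❓❓
⬛⬛⬛⬛❓❓❓❓❓❓❓❓❓
⬛⬛⬛⬛❓❓❓❓❓❓❓❓❓
⬛⬛⬛⬛❓❓❓❓❓❓❓❓❓
⬛⬛⬛⬛🟫🟦🟦⬜⬜⬜❓❓❓
⬛⬛⬛⬛🟫⬜⬜🟫🟩🟦❓❓❓
⬛⬛⬛⬛🟫🟩🔴🟫⬛🟫❓❓❓
⬛⬛⬛⬛⬜🟩⬜⬜🟦🟫❓❓❓
⬛⬛⬛⬛🟩🟦🟩⬜⬜⬜❓❓❓
⬛⬛⬛⬛❓❓❓❓❓❓❓❓❓
⬛⬛⬛⬛❓❓❓❓❓❓❓❓❓
⬛⬛⬛⬛❓❓❓❓❓❓❓❓❓
⬛⬛⬛⬛❓❓❓❓❓❓❓❓❓

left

⬛⬛⬛⬛⬛❓❓❓❓❓❓❓❓
⬛⬛⬛⬛⬛❓❓❓❓❓❓❓❓
⬛⬛⬛⬛⬛❓❓❓❓❓❓❓❓
⬛⬛⬛⬛⬛❓❓❓❓❓❓❓❓
⬛⬛⬛⬛⬛🟫🟦🟦⬜⬜⬜❓❓
⬛⬛⬛⬛⬛🟫⬜⬜🟫🟩🟦❓❓
⬛⬛⬛⬛⬛🟫🔴🟩🟫⬛🟫❓❓
⬛⬛⬛⬛⬛⬜🟩⬜⬜🟦🟫❓❓
⬛⬛⬛⬛⬛🟩🟦🟩⬜⬜⬜❓❓
⬛⬛⬛⬛⬛❓❓❓❓❓❓❓❓
⬛⬛⬛⬛⬛❓❓❓❓❓❓❓❓
⬛⬛⬛⬛⬛❓❓❓❓❓❓❓❓
⬛⬛⬛⬛⬛❓❓❓❓❓❓❓❓

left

⬛⬛⬛⬛⬛⬛❓❓❓❓❓❓❓
⬛⬛⬛⬛⬛⬛❓❓❓❓❓❓❓
⬛⬛⬛⬛⬛⬛❓❓❓❓❓❓❓
⬛⬛⬛⬛⬛⬛❓❓❓❓❓❓❓
⬛⬛⬛⬛⬛⬛🟫🟦🟦⬜⬜⬜❓
⬛⬛⬛⬛⬛⬛🟫⬜⬜🟫🟩🟦❓
⬛⬛⬛⬛⬛⬛🔴🟩🟩🟫⬛🟫❓
⬛⬛⬛⬛⬛⬛⬜🟩⬜⬜🟦🟫❓
⬛⬛⬛⬛⬛⬛🟩🟦🟩⬜⬜⬜❓
⬛⬛⬛⬛⬛⬛❓❓❓❓❓❓❓
⬛⬛⬛⬛⬛⬛❓❓❓❓❓❓❓
⬛⬛⬛⬛⬛⬛❓❓❓❓❓❓❓
⬛⬛⬛⬛⬛⬛❓❓❓❓❓❓❓

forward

⬛⬛⬛⬛⬛⬛❓❓❓❓❓❓❓
⬛⬛⬛⬛⬛⬛❓❓❓❓❓❓❓
⬛⬛⬛⬛⬛⬛❓❓❓❓❓❓❓
⬛⬛⬛⬛⬛⬛❓❓❓❓❓❓❓
⬛⬛⬛⬛⬛⬛⬛⬜🟩❓❓❓❓
⬛⬛⬛⬛⬛⬛🟫🟦🟦⬜⬜⬜❓
⬛⬛⬛⬛⬛⬛🔴⬜⬜🟫🟩🟦❓
⬛⬛⬛⬛⬛⬛🟫🟩🟩🟫⬛🟫❓
⬛⬛⬛⬛⬛⬛⬜🟩⬜⬜🟦🟫❓
⬛⬛⬛⬛⬛⬛🟩🟦🟩⬜⬜⬜❓
⬛⬛⬛⬛⬛⬛❓❓❓❓❓❓❓
⬛⬛⬛⬛⬛⬛❓❓❓❓❓❓❓
⬛⬛⬛⬛⬛⬛❓❓❓❓❓❓❓

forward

⬛⬛⬛⬛⬛⬛❓❓❓❓❓❓❓
⬛⬛⬛⬛⬛⬛❓❓❓❓❓❓❓
⬛⬛⬛⬛⬛⬛❓❓❓❓❓❓❓
⬛⬛⬛⬛⬛⬛❓❓❓❓❓❓❓
⬛⬛⬛⬛⬛⬛⬛🟩🟫❓❓❓❓
⬛⬛⬛⬛⬛⬛⬛⬜🟩❓❓❓❓
⬛⬛⬛⬛⬛⬛🔴🟦🟦⬜⬜⬜❓
⬛⬛⬛⬛⬛⬛🟫⬜⬜🟫🟩🟦❓
⬛⬛⬛⬛⬛⬛🟫🟩🟩🟫⬛🟫❓
⬛⬛⬛⬛⬛⬛⬜🟩⬜⬜🟦🟫❓
⬛⬛⬛⬛⬛⬛🟩🟦🟩⬜⬜⬜❓
⬛⬛⬛⬛⬛⬛❓❓❓❓❓❓❓
⬛⬛⬛⬛⬛⬛❓❓❓❓❓❓❓

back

⬛⬛⬛⬛⬛⬛❓❓❓❓❓❓❓
⬛⬛⬛⬛⬛⬛❓❓❓❓❓❓❓
⬛⬛⬛⬛⬛⬛❓❓❓❓❓❓❓
⬛⬛⬛⬛⬛⬛⬛🟩🟫❓❓❓❓
⬛⬛⬛⬛⬛⬛⬛⬜🟩❓❓❓❓
⬛⬛⬛⬛⬛⬛🟫🟦🟦⬜⬜⬜❓
⬛⬛⬛⬛⬛⬛🔴⬜⬜🟫🟩🟦❓
⬛⬛⬛⬛⬛⬛🟫🟩🟩🟫⬛🟫❓
⬛⬛⬛⬛⬛⬛⬜🟩⬜⬜🟦🟫❓
⬛⬛⬛⬛⬛⬛🟩🟦🟩⬜⬜⬜❓
⬛⬛⬛⬛⬛⬛❓❓❓❓❓❓❓
⬛⬛⬛⬛⬛⬛❓❓❓❓❓❓❓
⬛⬛⬛⬛⬛⬛❓❓❓❓❓❓❓

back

⬛⬛⬛⬛⬛⬛❓❓❓❓❓❓❓
⬛⬛⬛⬛⬛⬛❓❓❓❓❓❓❓
⬛⬛⬛⬛⬛⬛⬛🟩🟫❓❓❓❓
⬛⬛⬛⬛⬛⬛⬛⬜🟩❓❓❓❓
⬛⬛⬛⬛⬛⬛🟫🟦🟦⬜⬜⬜❓
⬛⬛⬛⬛⬛⬛🟫⬜⬜🟫🟩🟦❓
⬛⬛⬛⬛⬛⬛🔴🟩🟩🟫⬛🟫❓
⬛⬛⬛⬛⬛⬛⬜🟩⬜⬜🟦🟫❓
⬛⬛⬛⬛⬛⬛🟩🟦🟩⬜⬜⬜❓
⬛⬛⬛⬛⬛⬛❓❓❓❓❓❓❓
⬛⬛⬛⬛⬛⬛❓❓❓❓❓❓❓
⬛⬛⬛⬛⬛⬛❓❓❓❓❓❓❓
⬛⬛⬛⬛⬛⬛❓❓❓❓❓❓❓

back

⬛⬛⬛⬛⬛⬛❓❓❓❓❓❓❓
⬛⬛⬛⬛⬛⬛⬛🟩🟫❓❓❓❓
⬛⬛⬛⬛⬛⬛⬛⬜🟩❓❓❓❓
⬛⬛⬛⬛⬛⬛🟫🟦🟦⬜⬜⬜❓
⬛⬛⬛⬛⬛⬛🟫⬜⬜🟫🟩🟦❓
⬛⬛⬛⬛⬛⬛🟫🟩🟩🟫⬛🟫❓
⬛⬛⬛⬛⬛⬛🔴🟩⬜⬜🟦🟫❓
⬛⬛⬛⬛⬛⬛🟩🟦🟩⬜⬜⬜❓
⬛⬛⬛⬛⬛⬛🟩🟫🟩❓❓❓❓
⬛⬛⬛⬛⬛⬛❓❓❓❓❓❓❓
⬛⬛⬛⬛⬛⬛❓❓❓❓❓❓❓
⬛⬛⬛⬛⬛⬛❓❓❓❓❓❓❓
⬛⬛⬛⬛⬛⬛❓❓❓❓❓❓❓

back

⬛⬛⬛⬛⬛⬛⬛🟩🟫❓❓❓❓
⬛⬛⬛⬛⬛⬛⬛⬜🟩❓❓❓❓
⬛⬛⬛⬛⬛⬛🟫🟦🟦⬜⬜⬜❓
⬛⬛⬛⬛⬛⬛🟫⬜⬜🟫🟩🟦❓
⬛⬛⬛⬛⬛⬛🟫🟩🟩🟫⬛🟫❓
⬛⬛⬛⬛⬛⬛⬜🟩⬜⬜🟦🟫❓
⬛⬛⬛⬛⬛⬛🔴🟦🟩⬜⬜⬜❓
⬛⬛⬛⬛⬛⬛🟩🟫🟩❓❓❓❓
⬛⬛⬛⬛⬛⬛⬛⬛🟦❓❓❓❓
⬛⬛⬛⬛⬛⬛❓❓❓❓❓❓❓
⬛⬛⬛⬛⬛⬛❓❓❓❓❓❓❓
⬛⬛⬛⬛⬛⬛❓❓❓❓❓❓❓
⬛⬛⬛⬛⬛⬛❓❓❓❓❓❓❓

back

⬛⬛⬛⬛⬛⬛⬛⬜🟩❓❓❓❓
⬛⬛⬛⬛⬛⬛🟫🟦🟦⬜⬜⬜❓
⬛⬛⬛⬛⬛⬛🟫⬜⬜🟫🟩🟦❓
⬛⬛⬛⬛⬛⬛🟫🟩🟩🟫⬛🟫❓
⬛⬛⬛⬛⬛⬛⬜🟩⬜⬜🟦🟫❓
⬛⬛⬛⬛⬛⬛🟩🟦🟩⬜⬜⬜❓
⬛⬛⬛⬛⬛⬛🔴🟫🟩❓❓❓❓
⬛⬛⬛⬛⬛⬛⬛⬛🟦❓❓❓❓
⬛⬛⬛⬛⬛⬛⬛🟦🟫❓❓❓❓
⬛⬛⬛⬛⬛⬛❓❓❓❓❓❓❓
⬛⬛⬛⬛⬛⬛❓❓❓❓❓❓❓
⬛⬛⬛⬛⬛⬛❓❓❓❓❓❓❓
⬛⬛⬛⬛⬛⬛❓❓❓❓❓❓❓

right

⬛⬛⬛⬛⬛⬛⬜🟩❓❓❓❓❓
⬛⬛⬛⬛⬛🟫🟦🟦⬜⬜⬜❓❓
⬛⬛⬛⬛⬛🟫⬜⬜🟫🟩🟦❓❓
⬛⬛⬛⬛⬛🟫🟩🟩🟫⬛🟫❓❓
⬛⬛⬛⬛⬛⬜🟩⬜⬜🟦🟫❓❓
⬛⬛⬛⬛⬛🟩🟦🟩⬜⬜⬜❓❓
⬛⬛⬛⬛⬛🟩🔴🟩🟦❓❓❓❓
⬛⬛⬛⬛⬛⬛⬛🟦🟩❓❓❓❓
⬛⬛⬛⬛⬛⬛🟦🟫⬜❓❓❓❓
⬛⬛⬛⬛⬛❓❓❓❓❓❓❓❓
⬛⬛⬛⬛⬛❓❓❓❓❓❓❓❓
⬛⬛⬛⬛⬛❓❓❓❓❓❓❓❓
⬛⬛⬛⬛⬛❓❓❓❓❓❓❓❓

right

⬛⬛⬛⬛⬛⬜🟩❓❓❓❓❓❓
⬛⬛⬛⬛🟫🟦🟦⬜⬜⬜❓❓❓
⬛⬛⬛⬛🟫⬜⬜🟫🟩🟦❓❓❓
⬛⬛⬛⬛🟫🟩🟩🟫⬛🟫❓❓❓
⬛⬛⬛⬛⬜🟩⬜⬜🟦🟫❓❓❓
⬛⬛⬛⬛🟩🟦🟩⬜⬜⬜❓❓❓
⬛⬛⬛⬛🟩🟫🔴🟦🟫❓❓❓❓
⬛⬛⬛⬛⬛⬛🟦🟩⬜❓❓❓❓
⬛⬛⬛⬛⬛🟦🟫⬜⬛❓❓❓❓
⬛⬛⬛⬛❓❓❓❓❓❓❓❓❓
⬛⬛⬛⬛❓❓❓❓❓❓❓❓❓
⬛⬛⬛⬛❓❓❓❓❓❓❓❓❓
⬛⬛⬛⬛❓❓❓❓❓❓❓❓❓

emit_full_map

⬛🟩🟫❓❓❓
⬛⬜🟩❓❓❓
🟫🟦🟦⬜⬜⬜
🟫⬜⬜🟫🟩🟦
🟫🟩🟩🟫⬛🟫
⬜🟩⬜⬜🟦🟫
🟩🟦🟩⬜⬜⬜
🟩🟫🔴🟦🟫❓
⬛⬛🟦🟩⬜❓
⬛🟦🟫⬜⬛❓

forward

⬛⬛⬛⬛⬛🟩🟫❓❓❓❓❓❓
⬛⬛⬛⬛⬛⬜🟩❓❓❓❓❓❓
⬛⬛⬛⬛🟫🟦🟦⬜⬜⬜❓❓❓
⬛⬛⬛⬛🟫⬜⬜🟫🟩🟦❓❓❓
⬛⬛⬛⬛🟫🟩🟩🟫⬛🟫❓❓❓
⬛⬛⬛⬛⬜🟩⬜⬜🟦🟫❓❓❓
⬛⬛⬛⬛🟩🟦🔴⬜⬜⬜❓❓❓
⬛⬛⬛⬛🟩🟫🟩🟦🟫❓❓❓❓
⬛⬛⬛⬛⬛⬛🟦🟩⬜❓❓❓❓
⬛⬛⬛⬛⬛🟦🟫⬜⬛❓❓❓❓
⬛⬛⬛⬛❓❓❓❓❓❓❓❓❓
⬛⬛⬛⬛❓❓❓❓❓❓❓❓❓
⬛⬛⬛⬛❓❓❓❓❓❓❓❓❓

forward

⬛⬛⬛⬛❓❓❓❓❓❓❓❓❓
⬛⬛⬛⬛⬛🟩🟫❓❓❓❓❓❓
⬛⬛⬛⬛⬛⬜🟩❓❓❓❓❓❓
⬛⬛⬛⬛🟫🟦🟦⬜⬜⬜❓❓❓
⬛⬛⬛⬛🟫⬜⬜🟫🟩🟦❓❓❓
⬛⬛⬛⬛🟫🟩🟩🟫⬛🟫❓❓❓
⬛⬛⬛⬛⬜🟩🔴⬜🟦🟫❓❓❓
⬛⬛⬛⬛🟩🟦🟩⬜⬜⬜❓❓❓
⬛⬛⬛⬛🟩🟫🟩🟦🟫❓❓❓❓
⬛⬛⬛⬛⬛⬛🟦🟩⬜❓❓❓❓
⬛⬛⬛⬛⬛🟦🟫⬜⬛❓❓❓❓
⬛⬛⬛⬛❓❓❓❓❓❓❓❓❓
⬛⬛⬛⬛❓❓❓❓❓❓❓❓❓

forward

⬛⬛⬛⬛❓❓❓❓❓❓❓❓❓
⬛⬛⬛⬛❓❓❓❓❓❓❓❓❓
⬛⬛⬛⬛⬛🟩🟫❓❓❓❓❓❓
⬛⬛⬛⬛⬛⬜🟩❓❓❓❓❓❓
⬛⬛⬛⬛🟫🟦🟦⬜⬜⬜❓❓❓
⬛⬛⬛⬛🟫⬜⬜🟫🟩🟦❓❓❓
⬛⬛⬛⬛🟫🟩🔴🟫⬛🟫❓❓❓
⬛⬛⬛⬛⬜🟩⬜⬜🟦🟫❓❓❓
⬛⬛⬛⬛🟩🟦🟩⬜⬜⬜❓❓❓
⬛⬛⬛⬛🟩🟫🟩🟦🟫❓❓❓❓
⬛⬛⬛⬛⬛⬛🟦🟩⬜❓❓❓❓
⬛⬛⬛⬛⬛🟦🟫⬜⬛❓❓❓❓
⬛⬛⬛⬛❓❓❓❓❓❓❓❓❓

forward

⬛⬛⬛⬛❓❓❓❓❓❓❓❓❓
⬛⬛⬛⬛❓❓❓❓❓❓❓❓❓
⬛⬛⬛⬛❓❓❓❓❓❓❓❓❓
⬛⬛⬛⬛⬛🟩🟫❓❓❓❓❓❓
⬛⬛⬛⬛⬛⬜🟩🟩🟩❓❓❓❓
⬛⬛⬛⬛🟫🟦🟦⬜⬜⬜❓❓❓
⬛⬛⬛⬛🟫⬜🔴🟫🟩🟦❓❓❓
⬛⬛⬛⬛🟫🟩🟩🟫⬛🟫❓❓❓
⬛⬛⬛⬛⬜🟩⬜⬜🟦🟫❓❓❓
⬛⬛⬛⬛🟩🟦🟩⬜⬜⬜❓❓❓
⬛⬛⬛⬛🟩🟫🟩🟦🟫❓❓❓❓
⬛⬛⬛⬛⬛⬛🟦🟩⬜❓❓❓❓
⬛⬛⬛⬛⬛🟦🟫⬜⬛❓❓❓❓

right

⬛⬛⬛❓❓❓❓❓❓❓❓❓❓
⬛⬛⬛❓❓❓❓❓❓❓❓❓❓
⬛⬛⬛❓❓❓❓❓❓❓❓❓❓
⬛⬛⬛⬛🟩🟫❓❓❓❓❓❓❓
⬛⬛⬛⬛⬜🟩🟩🟩⬜❓❓❓❓
⬛⬛⬛🟫🟦🟦⬜⬜⬜❓❓❓❓
⬛⬛⬛🟫⬜⬜🔴🟩🟦❓❓❓❓
⬛⬛⬛🟫🟩🟩🟫⬛🟫❓❓❓❓
⬛⬛⬛⬜🟩⬜⬜🟦🟫❓❓❓❓
⬛⬛⬛🟩🟦🟩⬜⬜⬜❓❓❓❓
⬛⬛⬛🟩🟫🟩🟦🟫❓❓❓❓❓
⬛⬛⬛⬛⬛🟦🟩⬜❓❓❓❓❓
⬛⬛⬛⬛🟦🟫⬜⬛❓❓❓❓❓

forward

⬛⬛⬛❓❓❓❓❓❓❓❓❓❓
⬛⬛⬛❓❓❓❓❓❓❓❓❓❓
⬛⬛⬛❓❓❓❓❓❓❓❓❓❓
⬛⬛⬛❓❓❓❓❓❓❓❓❓❓
⬛⬛⬛⬛🟩🟫🟩🟩🟩❓❓❓❓
⬛⬛⬛⬛⬜🟩🟩🟩⬜❓❓❓❓
⬛⬛⬛🟫🟦🟦🔴⬜⬜❓❓❓❓
⬛⬛⬛🟫⬜⬜🟫🟩🟦❓❓❓❓
⬛⬛⬛🟫🟩🟩🟫⬛🟫❓❓❓❓
⬛⬛⬛⬜🟩⬜⬜🟦🟫❓❓❓❓
⬛⬛⬛🟩🟦🟩⬜⬜⬜❓❓❓❓
⬛⬛⬛🟩🟫🟩🟦🟫❓❓❓❓❓
⬛⬛⬛⬛⬛🟦🟩⬜❓❓❓❓❓

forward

⬛⬛⬛❓❓❓❓❓❓❓❓❓❓
⬛⬛⬛❓❓❓❓❓❓❓❓❓❓
⬛⬛⬛❓❓❓❓❓❓❓❓❓❓
⬛⬛⬛❓❓❓❓❓❓❓❓❓❓
⬛⬛⬛❓🟩⬜🟩⬜⬜❓❓❓❓
⬛⬛⬛⬛🟩🟫🟩🟩🟩❓❓❓❓
⬛⬛⬛⬛⬜🟩🔴🟩⬜❓❓❓❓
⬛⬛⬛🟫🟦🟦⬜⬜⬜❓❓❓❓
⬛⬛⬛🟫⬜⬜🟫🟩🟦❓❓❓❓
⬛⬛⬛🟫🟩🟩🟫⬛🟫❓❓❓❓
⬛⬛⬛⬜🟩⬜⬜🟦🟫❓❓❓❓
⬛⬛⬛🟩🟦🟩⬜⬜⬜❓❓❓❓
⬛⬛⬛🟩🟫🟩🟦🟫❓❓❓❓❓

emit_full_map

❓🟩⬜🟩⬜⬜
⬛🟩🟫🟩🟩🟩
⬛⬜🟩🔴🟩⬜
🟫🟦🟦⬜⬜⬜
🟫⬜⬜🟫🟩🟦
🟫🟩🟩🟫⬛🟫
⬜🟩⬜⬜🟦🟫
🟩🟦🟩⬜⬜⬜
🟩🟫🟩🟦🟫❓
⬛⬛🟦🟩⬜❓
⬛🟦🟫⬜⬛❓
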